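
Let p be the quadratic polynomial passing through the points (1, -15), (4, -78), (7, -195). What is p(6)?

-150

Write p(s) = as^2 + bs + c. Substituting each data point gives a linear system:
  a + b + c = -15
  16a + 4b + c = -78
  49a + 7b + c = -195
Solving the system yields a = -3, b = -6, c = -6.
So p(s) = -3s^2 - 6s - 6.
Then p(6) = -150.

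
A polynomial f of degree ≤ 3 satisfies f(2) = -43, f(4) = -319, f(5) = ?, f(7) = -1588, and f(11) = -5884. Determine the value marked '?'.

The 4 known points determine the degree-3 polynomial uniquely.
Write f(t) = at^3 + bt^2 + ct + d. Substituting each data point gives a linear system:
  8a + 4b + 2c + d = -43
  64a + 16b + 4c + d = -319
  343a + 49b + 7c + d = -1588
  1331a + 121b + 11c + d = -5884
Solving the system yields a = -4, b = -5, c = 4, d = 1.
So f(t) = -4t³ - 5t² + 4t + 1.
Then f(5) = -604.

-604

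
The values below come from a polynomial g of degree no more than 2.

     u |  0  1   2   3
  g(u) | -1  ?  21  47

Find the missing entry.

On equispaced nodes a degree-2 polynomial has vanishing third forward difference, so
  - g(0) + 3·g(1) - 3·g(2) + g(3) = 0.
Substituting the known values and solving for g(1):
  3·g(1) = 15
  g(1) = 5.

5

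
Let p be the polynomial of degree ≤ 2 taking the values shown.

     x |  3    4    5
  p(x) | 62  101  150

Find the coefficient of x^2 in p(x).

Write p(x) = ax^2 + bx + c. Substituting each data point gives a linear system:
  9a + 3b + c = 62
  16a + 4b + c = 101
  25a + 5b + c = 150
Solving the system yields a = 5, b = 4, c = 5.
So p(x) = 5x^2 + 4x + 5.
The leading coefficient is 5.

5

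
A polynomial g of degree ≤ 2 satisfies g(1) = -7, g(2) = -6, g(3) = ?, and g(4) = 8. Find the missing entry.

The 3 known points determine the degree-2 polynomial uniquely.
Write g(x) = ax^2 + bx + c. Substituting each data point gives a linear system:
  a + b + c = -7
  4a + 2b + c = -6
  16a + 4b + c = 8
Solving the system yields a = 2, b = -5, c = -4.
So g(x) = 2x² - 5x - 4.
Then g(3) = -1.

-1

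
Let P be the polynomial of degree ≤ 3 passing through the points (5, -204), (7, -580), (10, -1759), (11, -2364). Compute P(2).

Write P(x) = ax^3 + bx^2 + cx + d. Substituting each data point gives a linear system:
  125a + 25b + 5c + d = -204
  343a + 49b + 7c + d = -580
  1000a + 100b + 10c + d = -1759
  1331a + 121b + 11c + d = -2364
Solving the system yields a = -2, b = 3, c = -6, d = 1.
So P(x) = -2x^3 + 3x^2 - 6x + 1.
Then P(2) = -15.

-15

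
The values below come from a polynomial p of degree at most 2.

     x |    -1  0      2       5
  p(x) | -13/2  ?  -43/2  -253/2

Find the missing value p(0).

The 3 known points determine the degree-2 polynomial uniquely.
Write p(x) = ax^2 + bx + c. Substituting each data point gives a linear system:
  a - b + c = -13/2
  4a + 2b + c = -43/2
  25a + 5b + c = -253/2
Solving the system yields a = -5, b = 0, c = -3/2.
So p(x) = -5x² - 3/2.
Then p(0) = -3/2.

-3/2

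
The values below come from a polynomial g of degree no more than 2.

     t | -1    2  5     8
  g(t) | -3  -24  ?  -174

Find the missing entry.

The 3 known points determine the degree-2 polynomial uniquely.
Write g(t) = at^2 + bt + c. Substituting each data point gives a linear system:
  a - b + c = -3
  4a + 2b + c = -24
  64a + 8b + c = -174
Solving the system yields a = -2, b = -5, c = -6.
So g(t) = -2t^2 - 5t - 6.
Then g(5) = -81.

-81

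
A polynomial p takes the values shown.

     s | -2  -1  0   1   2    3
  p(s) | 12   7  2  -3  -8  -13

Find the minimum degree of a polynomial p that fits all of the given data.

Forward differences of the values at s = -2, -1, 0, 1, 2, 3:
  p  : 12  7  2  -3  -8  -13
  Δ  : -5  -5  -5  -5  -5
  Δ^2: 0  0  0  0
  Δ^3: 0  0  0
  Δ^4: 0  0
  Δ^5: 0
The first differences are constant (-5) and nonzero, while all higher differences vanish, so the minimal degree is 1.

1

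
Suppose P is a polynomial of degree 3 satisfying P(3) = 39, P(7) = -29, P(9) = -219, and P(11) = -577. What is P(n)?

Using the Lagrange interpolation formula with nodes 3, 7, 9, 11:
  L_0(n) = (n - 7)(n - 9)(n - 11) / -192
  L_1(n) = (n - 3)(n - 9)(n - 11) / 32
  L_2(n) = (n - 3)(n - 7)(n - 11) / -24
  L_3(n) = (n - 3)(n - 7)(n - 9) / 64
Then P(n) = 39·L_0(n) - 29·L_1(n) - 219·L_2(n) - 577·L_3(n).
Expanding and collecting terms gives P(n) = -n^3 + 6n^2 + 2n + 6.
Check: P(3) = 39. ✓

P(n) = -n^3 + 6n^2 + 2n + 6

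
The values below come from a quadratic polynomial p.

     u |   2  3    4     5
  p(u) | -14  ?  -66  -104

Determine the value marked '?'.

The 3 known points determine the degree-2 polynomial uniquely.
Write p(u) = au^2 + bu + c. Substituting each data point gives a linear system:
  4a + 2b + c = -14
  16a + 4b + c = -66
  25a + 5b + c = -104
Solving the system yields a = -4, b = -2, c = 6.
So p(u) = -4u² - 2u + 6.
Then p(3) = -36.

-36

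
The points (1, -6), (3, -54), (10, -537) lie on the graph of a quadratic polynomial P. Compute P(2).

-25

Using the Lagrange interpolation formula with nodes 1, 3, 10:
  L_0(x) = (x - 3)(x - 10) / 18
  L_1(x) = (x - 1)(x - 10) / -14
  L_2(x) = (x - 1)(x - 3) / 63
Then P(x) = -6·L_0(x) - 54·L_1(x) - 537·L_2(x).
Expanding and collecting terms gives P(x) = -5x² - 4x + 3.
Evaluating at x = 2: P(2) = -25.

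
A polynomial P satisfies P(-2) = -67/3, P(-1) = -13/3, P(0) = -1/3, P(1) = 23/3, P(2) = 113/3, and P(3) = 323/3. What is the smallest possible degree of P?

Forward differences of the values at t = -2, -1, 0, 1, 2, 3:
  P  : -67/3  -13/3  -1/3  23/3  113/3  323/3
  Δ  : 18  4  8  30  70
  Δ^2: -14  4  22  40
  Δ^3: 18  18  18
  Δ^4: 0  0
  Δ^5: 0
The third differences are constant (18) and nonzero, while all higher differences vanish, so the minimal degree is 3.

3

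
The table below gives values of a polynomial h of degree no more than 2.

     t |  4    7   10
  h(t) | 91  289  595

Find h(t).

h(t) = 6t^2 - 5

Write h(t) = at^2 + bt + c. Substituting each data point gives a linear system:
  16a + 4b + c = 91
  49a + 7b + c = 289
  100a + 10b + c = 595
Solving the system yields a = 6, b = 0, c = -5.
So h(t) = 6t^2 - 5.
Check: h(7) = 289. ✓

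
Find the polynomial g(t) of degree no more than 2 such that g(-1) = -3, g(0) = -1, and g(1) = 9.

g(t) = 4t^2 + 6t - 1

Using the Lagrange interpolation formula with nodes -1, 0, 1:
  L_0(t) = t(t - 1) / 2
  L_1(t) = (t + 1)(t - 1) / -1
  L_2(t) = (t + 1)t / 2
Then g(t) = -3·L_0(t) - 1·L_1(t) + 9·L_2(t).
Expanding and collecting terms gives g(t) = 4t² + 6t - 1.
Check: g(0) = -1. ✓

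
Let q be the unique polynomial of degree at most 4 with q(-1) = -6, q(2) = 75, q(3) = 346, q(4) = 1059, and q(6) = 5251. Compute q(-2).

Write q(n) = an^4 + bn^3 + cn^2 + dn + e. Substituting each data point gives a linear system:
  a - b + c - d + e = -6
  16a + 8b + 4c + 2d + e = 75
  81a + 27b + 9c + 3d + e = 346
  256a + 64b + 16c + 4d + e = 1059
  1296a + 216b + 36c + 6d + e = 5251
Solving the system yields a = 4, b = 0, c = 1, d = 6, e = -5.
So q(n) = 4n⁴ + n² + 6n - 5.
Then q(-2) = 51.

51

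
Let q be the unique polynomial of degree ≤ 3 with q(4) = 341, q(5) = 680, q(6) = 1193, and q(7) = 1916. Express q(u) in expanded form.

q(u) = 6u^3 - 3u^2 + 5

Write q(u) = au^3 + bu^2 + cu + d. Substituting each data point gives a linear system:
  64a + 16b + 4c + d = 341
  125a + 25b + 5c + d = 680
  216a + 36b + 6c + d = 1193
  343a + 49b + 7c + d = 1916
Solving the system yields a = 6, b = -3, c = 0, d = 5.
So q(u) = 6u^3 - 3u^2 + 5.
Check: q(6) = 1193. ✓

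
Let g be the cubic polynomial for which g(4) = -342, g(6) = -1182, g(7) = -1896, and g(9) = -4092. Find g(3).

Write g(s) = as^3 + bs^2 + cs + d. Substituting each data point gives a linear system:
  64a + 16b + 4c + d = -342
  216a + 36b + 6c + d = -1182
  343a + 49b + 7c + d = -1896
  729a + 81b + 9c + d = -4092
Solving the system yields a = -6, b = 4, c = -4, d = -6.
So g(s) = -6s^3 + 4s^2 - 4s - 6.
Then g(3) = -144.

-144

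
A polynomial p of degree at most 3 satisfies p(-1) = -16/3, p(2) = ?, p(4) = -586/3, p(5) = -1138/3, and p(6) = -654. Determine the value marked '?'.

-82/3

The 4 known points determine the degree-3 polynomial uniquely.
Write p(x) = ax^3 + bx^2 + cx + d. Substituting each data point gives a linear system:
  -a + b - c + d = -16/3
  64a + 16b + 4c + d = -586/3
  125a + 25b + 5c + d = -1138/3
  216a + 36b + 6c + d = -654
Solving the system yields a = -3, b = -1/3, c = 2, d = -6.
So p(x) = -3x^3 - (1/3)x^2 + 2x - 6.
Then p(2) = -82/3.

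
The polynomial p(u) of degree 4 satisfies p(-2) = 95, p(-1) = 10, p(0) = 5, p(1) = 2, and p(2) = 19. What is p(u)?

Using the Lagrange interpolation formula with nodes -2, -1, 0, 1, 2:
  L_0(u) = (u + 1)u(u - 1)(u - 2) / 24
  L_1(u) = (u + 2)u(u - 1)(u - 2) / -6
  L_2(u) = (u + 2)(u + 1)(u - 1)(u - 2) / 4
  L_3(u) = (u + 2)(u + 1)u(u - 2) / -6
  L_4(u) = (u + 2)(u + 1)u(u - 1) / 24
Then p(u) = 95·L_0(u) + 10·L_1(u) + 5·L_2(u) + 2·L_3(u) + 19·L_4(u).
Expanding and collecting terms gives p(u) = 4u⁴ - 5u³ - 3u² + u + 5.
Check: p(1) = 2. ✓

p(u) = 4u^4 - 5u^3 - 3u^2 + u + 5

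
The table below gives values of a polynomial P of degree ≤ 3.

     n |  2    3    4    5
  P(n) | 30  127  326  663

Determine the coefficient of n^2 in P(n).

Write P(n) = an^3 + bn^2 + cn + d. Substituting each data point gives a linear system:
  8a + 4b + 2c + d = 30
  27a + 9b + 3c + d = 127
  64a + 16b + 4c + d = 326
  125a + 25b + 5c + d = 663
Solving the system yields a = 6, b = -3, c = -2, d = -2.
So P(n) = 6n^3 - 3n^2 - 2n - 2.
The coefficient of n^2 is -3.

-3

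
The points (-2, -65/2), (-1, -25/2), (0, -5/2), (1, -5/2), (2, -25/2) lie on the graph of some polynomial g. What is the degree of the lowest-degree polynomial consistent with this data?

Forward differences of the values at u = -2, -1, 0, 1, 2:
  g  : -65/2  -25/2  -5/2  -5/2  -25/2
  Δ  : 20  10  0  -10
  Δ^2: -10  -10  -10
  Δ^3: 0  0
  Δ^4: 0
The second differences are constant (-10) and nonzero, while all higher differences vanish, so the minimal degree is 2.

2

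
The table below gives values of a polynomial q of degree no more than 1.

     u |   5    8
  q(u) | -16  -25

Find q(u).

q(u) = -3u - 1

Using the Lagrange interpolation formula with nodes 5, 8:
  L_0(u) = (u - 8) / -3
  L_1(u) = (u - 5) / 3
Then q(u) = -16·L_0(u) - 25·L_1(u).
Expanding and collecting terms gives q(u) = -3u - 1.
Check: q(8) = -25. ✓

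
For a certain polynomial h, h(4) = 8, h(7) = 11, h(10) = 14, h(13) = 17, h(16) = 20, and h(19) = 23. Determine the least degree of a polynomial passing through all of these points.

1

Forward differences of the values at t = 4, 7, 10, 13, 16, 19:
  h  : 8  11  14  17  20  23
  Δ  : 3  3  3  3  3
  Δ^2: 0  0  0  0
  Δ^3: 0  0  0
  Δ^4: 0  0
  Δ^5: 0
The first differences are constant (3) and nonzero, while all higher differences vanish, so the minimal degree is 1.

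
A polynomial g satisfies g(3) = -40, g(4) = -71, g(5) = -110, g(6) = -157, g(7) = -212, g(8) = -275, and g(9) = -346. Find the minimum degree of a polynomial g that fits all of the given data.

2

Forward differences of the values at u = 3, 4, 5, 6, 7, 8, 9:
  g  : -40  -71  -110  -157  -212  -275  -346
  Δ  : -31  -39  -47  -55  -63  -71
  Δ^2: -8  -8  -8  -8  -8
  Δ^3: 0  0  0  0
  Δ^4: 0  0  0
  Δ^5: 0  0
  Δ^6: 0
The second differences are constant (-8) and nonzero, while all higher differences vanish, so the minimal degree is 2.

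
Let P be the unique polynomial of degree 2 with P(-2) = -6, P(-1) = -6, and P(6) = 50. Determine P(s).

Using the Lagrange interpolation formula with nodes -2, -1, 6:
  L_0(s) = (s + 1)(s - 6) / 8
  L_1(s) = (s + 2)(s - 6) / -7
  L_2(s) = (s + 2)(s + 1) / 56
Then P(s) = -6·L_0(s) - 6·L_1(s) + 50·L_2(s).
Expanding and collecting terms gives P(s) = s² + 3s - 4.
Check: P(-1) = -6. ✓

P(s) = s^2 + 3s - 4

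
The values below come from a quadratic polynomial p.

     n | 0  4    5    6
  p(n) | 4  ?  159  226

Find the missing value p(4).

104

The 3 known points determine the degree-2 polynomial uniquely.
Write p(n) = an^2 + bn + c. Substituting each data point gives a linear system:
  c = 4
  25a + 5b + c = 159
  36a + 6b + c = 226
Solving the system yields a = 6, b = 1, c = 4.
So p(n) = 6n^2 + n + 4.
Then p(4) = 104.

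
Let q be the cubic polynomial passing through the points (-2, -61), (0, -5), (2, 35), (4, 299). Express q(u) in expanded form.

Using the Lagrange interpolation formula with nodes -2, 0, 2, 4:
  L_0(u) = u(u - 2)(u - 4) / -48
  L_1(u) = (u + 2)(u - 2)(u - 4) / 16
  L_2(u) = (u + 2)u(u - 4) / -16
  L_3(u) = (u + 2)u(u - 2) / 48
Then q(u) = -61·L_0(u) - 5·L_1(u) + 35·L_2(u) + 299·L_3(u).
Expanding and collecting terms gives q(u) = 5u^3 - 2u^2 + 4u - 5.
Check: q(4) = 299. ✓

q(u) = 5u^3 - 2u^2 + 4u - 5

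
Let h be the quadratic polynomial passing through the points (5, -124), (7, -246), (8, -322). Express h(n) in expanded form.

Write h(n) = an^2 + bn + c. Substituting each data point gives a linear system:
  25a + 5b + c = -124
  49a + 7b + c = -246
  64a + 8b + c = -322
Solving the system yields a = -5, b = -1, c = 6.
So h(n) = -5n^2 - n + 6.
Check: h(7) = -246. ✓

h(n) = -5n^2 - n + 6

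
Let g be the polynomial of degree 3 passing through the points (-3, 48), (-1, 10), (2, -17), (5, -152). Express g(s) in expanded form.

g(s) = -s^3 - 6s + 3

Using the Lagrange interpolation formula with nodes -3, -1, 2, 5:
  L_0(s) = (s + 1)(s - 2)(s - 5) / -80
  L_1(s) = (s + 3)(s - 2)(s - 5) / 36
  L_2(s) = (s + 3)(s + 1)(s - 5) / -45
  L_3(s) = (s + 3)(s + 1)(s - 2) / 144
Then g(s) = 48·L_0(s) + 10·L_1(s) - 17·L_2(s) - 152·L_3(s).
Expanding and collecting terms gives g(s) = -s³ - 6s + 3.
Check: g(-3) = 48. ✓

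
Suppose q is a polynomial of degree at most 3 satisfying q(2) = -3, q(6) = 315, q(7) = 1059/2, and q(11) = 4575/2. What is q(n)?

Write q(n) = an^3 + bn^2 + cn + d. Substituting each data point gives a linear system:
  8a + 4b + 2c + d = -3
  216a + 36b + 6c + d = 315
  343a + 49b + 7c + d = 1059/2
  1331a + 121b + 11c + d = 4575/2
Solving the system yields a = 2, b = -3, c = -1/2, d = -6.
So q(n) = 2n³ - 3n² - (1/2)n - 6.
Check: q(6) = 315. ✓

q(n) = 2n^3 - 3n^2 - (1/2)n - 6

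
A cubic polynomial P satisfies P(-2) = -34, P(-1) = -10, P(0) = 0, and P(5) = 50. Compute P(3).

6

Write P(s) = as^3 + bs^2 + cs + d. Substituting each data point gives a linear system:
  -8a + 4b - 2c + d = -34
  -a + b - c + d = -10
  d = 0
  125a + 25b + 5c + d = 50
Solving the system yields a = 1, b = -4, c = 5, d = 0.
So P(s) = s³ - 4s² + 5s.
Then P(3) = 6.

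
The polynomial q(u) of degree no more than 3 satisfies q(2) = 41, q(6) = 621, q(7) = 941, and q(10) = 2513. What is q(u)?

q(u) = 2u^3 + 5u^2 + u + 3

Using the Lagrange interpolation formula with nodes 2, 6, 7, 10:
  L_0(u) = (u - 6)(u - 7)(u - 10) / -160
  L_1(u) = (u - 2)(u - 7)(u - 10) / 16
  L_2(u) = (u - 2)(u - 6)(u - 10) / -15
  L_3(u) = (u - 2)(u - 6)(u - 7) / 96
Then q(u) = 41·L_0(u) + 621·L_1(u) + 941·L_2(u) + 2513·L_3(u).
Expanding and collecting terms gives q(u) = 2u^3 + 5u^2 + u + 3.
Check: q(6) = 621. ✓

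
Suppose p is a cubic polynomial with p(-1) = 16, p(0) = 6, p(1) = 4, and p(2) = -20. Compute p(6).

Using the Lagrange interpolation formula with nodes -1, 0, 1, 2:
  L_0(s) = s(s - 1)(s - 2) / -6
  L_1(s) = (s + 1)(s - 1)(s - 2) / 2
  L_2(s) = (s + 1)s(s - 2) / -2
  L_3(s) = (s + 1)s(s - 1) / 6
Then p(s) = 16·L_0(s) + 6·L_1(s) + 4·L_2(s) - 20·L_3(s).
Expanding and collecting terms gives p(s) = -5s^3 + 4s^2 - s + 6.
Evaluating at s = 6: p(6) = -936.

-936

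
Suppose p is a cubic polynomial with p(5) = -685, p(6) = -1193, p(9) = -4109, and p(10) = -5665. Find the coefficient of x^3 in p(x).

Write p(x) = ax^3 + bx^2 + cx + d. Substituting each data point gives a linear system:
  125a + 25b + 5c + d = -685
  216a + 36b + 6c + d = -1193
  729a + 81b + 9c + d = -4109
  1000a + 100b + 10c + d = -5665
Solving the system yields a = -6, b = 4, c = -6, d = -5.
So p(x) = -6x³ + 4x² - 6x - 5.
The leading coefficient is -6.

-6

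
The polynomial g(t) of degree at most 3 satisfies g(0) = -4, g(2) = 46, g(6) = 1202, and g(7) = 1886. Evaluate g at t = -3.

Using the Lagrange interpolation formula with nodes 0, 2, 6, 7:
  L_0(t) = (t - 2)(t - 6)(t - 7) / -84
  L_1(t) = t(t - 6)(t - 7) / 40
  L_2(t) = t(t - 2)(t - 7) / -24
  L_3(t) = t(t - 2)(t - 6) / 35
Then g(t) = -4·L_0(t) + 46·L_1(t) + 1202·L_2(t) + 1886·L_3(t).
Expanding and collecting terms gives g(t) = 5t³ + 4t² - 3t - 4.
Evaluating at t = -3: g(-3) = -94.

-94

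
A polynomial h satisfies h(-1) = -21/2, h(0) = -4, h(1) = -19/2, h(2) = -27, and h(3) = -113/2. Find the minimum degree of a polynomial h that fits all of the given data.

Forward differences of the values at s = -1, 0, 1, 2, 3:
  h  : -21/2  -4  -19/2  -27  -113/2
  Δ  : 13/2  -11/2  -35/2  -59/2
  Δ^2: -12  -12  -12
  Δ^3: 0  0
  Δ^4: 0
The second differences are constant (-12) and nonzero, while all higher differences vanish, so the minimal degree is 2.

2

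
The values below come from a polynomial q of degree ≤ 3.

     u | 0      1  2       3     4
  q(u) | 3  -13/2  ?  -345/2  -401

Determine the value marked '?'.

On equispaced nodes a degree-3 polynomial has vanishing fourth forward difference, so
  q(0) - 4·q(1) + 6·q(2) - 4·q(3) + q(4) = 0.
Substituting the known values and solving for q(2):
  6·q(2) = -318
  q(2) = -53.

-53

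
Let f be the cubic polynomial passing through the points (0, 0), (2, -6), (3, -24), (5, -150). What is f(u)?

f(u) = -2u^3 + 5u^2 - 5u

Write f(u) = au^3 + bu^2 + cu + d. Substituting each data point gives a linear system:
  d = 0
  8a + 4b + 2c + d = -6
  27a + 9b + 3c + d = -24
  125a + 25b + 5c + d = -150
Solving the system yields a = -2, b = 5, c = -5, d = 0.
So f(u) = -2u^3 + 5u^2 - 5u.
Check: f(2) = -6. ✓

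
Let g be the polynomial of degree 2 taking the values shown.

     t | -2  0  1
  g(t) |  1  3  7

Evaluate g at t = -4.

Write g(t) = at^2 + bt + c. Substituting each data point gives a linear system:
  4a - 2b + c = 1
  c = 3
  a + b + c = 7
Solving the system yields a = 1, b = 3, c = 3.
So g(t) = t² + 3t + 3.
Then g(-4) = 7.

7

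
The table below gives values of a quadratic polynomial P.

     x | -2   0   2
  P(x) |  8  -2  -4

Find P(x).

P(x) = x^2 - 3x - 2

Using the Lagrange interpolation formula with nodes -2, 0, 2:
  L_0(x) = x(x - 2) / 8
  L_1(x) = (x + 2)(x - 2) / -4
  L_2(x) = (x + 2)x / 8
Then P(x) = 8·L_0(x) - 2·L_1(x) - 4·L_2(x).
Expanding and collecting terms gives P(x) = x^2 - 3x - 2.
Check: P(2) = -4. ✓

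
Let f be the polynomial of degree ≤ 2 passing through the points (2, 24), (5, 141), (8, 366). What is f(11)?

699

Write f(x) = ax^2 + bx + c. Substituting each data point gives a linear system:
  4a + 2b + c = 24
  25a + 5b + c = 141
  64a + 8b + c = 366
Solving the system yields a = 6, b = -3, c = 6.
So f(x) = 6x^2 - 3x + 6.
Then f(11) = 699.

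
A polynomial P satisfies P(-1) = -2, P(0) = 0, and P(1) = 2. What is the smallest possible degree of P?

1

Forward differences of the values at t = -1, 0, 1:
  P  : -2  0  2
  Δ  : 2  2
  Δ^2: 0
The first differences are constant (2) and nonzero, while all higher differences vanish, so the minimal degree is 1.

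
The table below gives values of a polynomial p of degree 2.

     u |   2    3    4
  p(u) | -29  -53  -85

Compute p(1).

Write p(u) = au^2 + bu + c. Substituting each data point gives a linear system:
  4a + 2b + c = -29
  9a + 3b + c = -53
  16a + 4b + c = -85
Solving the system yields a = -4, b = -4, c = -5.
So p(u) = -4u² - 4u - 5.
Then p(1) = -13.

-13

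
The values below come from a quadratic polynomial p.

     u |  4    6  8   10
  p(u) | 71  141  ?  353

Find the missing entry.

The 3 known points determine the degree-2 polynomial uniquely.
Write p(u) = au^2 + bu + c. Substituting each data point gives a linear system:
  16a + 4b + c = 71
  36a + 6b + c = 141
  100a + 10b + c = 353
Solving the system yields a = 3, b = 5, c = 3.
So p(u) = 3u² + 5u + 3.
Then p(8) = 235.

235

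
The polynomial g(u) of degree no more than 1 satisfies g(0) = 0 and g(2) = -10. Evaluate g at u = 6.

-30

Using the Lagrange interpolation formula with nodes 0, 2:
  L_0(u) = (u - 2) / -2
  L_1(u) = u / 2
Then g(u) = 0·L_0(u) - 10·L_1(u).
Expanding and collecting terms gives g(u) = -5u.
Evaluating at u = 6: g(6) = -30.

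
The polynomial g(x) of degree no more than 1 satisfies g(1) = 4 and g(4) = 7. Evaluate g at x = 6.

9

Write g(x) = ax + b. Substituting each data point gives a linear system:
  a + b = 4
  4a + b = 7
Solving the system yields a = 1, b = 3.
So g(x) = x + 3.
Then g(6) = 9.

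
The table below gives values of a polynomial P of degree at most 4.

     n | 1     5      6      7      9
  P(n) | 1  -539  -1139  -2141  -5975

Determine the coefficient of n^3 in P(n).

1

Write P(n) = an^4 + bn^3 + cn^2 + dn + e. Substituting each data point gives a linear system:
  a + b + c + d + e = 1
  625a + 125b + 25c + 5d + e = -539
  1296a + 216b + 36c + 6d + e = -1139
  2401a + 343b + 49c + 7d + e = -2141
  6561a + 729b + 81c + 9d + e = -5975
Solving the system yields a = -1, b = 1, c = -2, d = 2, e = 1.
So P(n) = -n⁴ + n³ - 2n² + 2n + 1.
The coefficient of n^3 is 1.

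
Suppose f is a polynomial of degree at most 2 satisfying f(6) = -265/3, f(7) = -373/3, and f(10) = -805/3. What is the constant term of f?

5/3

Write f(u) = au^2 + bu + c. Substituting each data point gives a linear system:
  36a + 6b + c = -265/3
  49a + 7b + c = -373/3
  100a + 10b + c = -805/3
Solving the system yields a = -3, b = 3, c = 5/3.
So f(u) = -3u² + 3u + 5/3.
The constant term is 5/3.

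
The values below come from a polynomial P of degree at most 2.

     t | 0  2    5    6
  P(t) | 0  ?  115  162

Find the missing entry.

The 3 known points determine the degree-2 polynomial uniquely.
Write P(t) = at^2 + bt + c. Substituting each data point gives a linear system:
  c = 0
  25a + 5b + c = 115
  36a + 6b + c = 162
Solving the system yields a = 4, b = 3, c = 0.
So P(t) = 4t^2 + 3t.
Then P(2) = 22.

22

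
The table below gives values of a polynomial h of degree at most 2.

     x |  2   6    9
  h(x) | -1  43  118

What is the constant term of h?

1

Write h(x) = ax^2 + bx + c. Substituting each data point gives a linear system:
  4a + 2b + c = -1
  36a + 6b + c = 43
  81a + 9b + c = 118
Solving the system yields a = 2, b = -5, c = 1.
So h(x) = 2x² - 5x + 1.
The constant term is 1.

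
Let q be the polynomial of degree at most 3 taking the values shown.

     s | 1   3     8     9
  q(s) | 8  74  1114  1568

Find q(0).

Write q(s) = as^3 + bs^2 + cs + d. Substituting each data point gives a linear system:
  a + b + c + d = 8
  27a + 9b + 3c + d = 74
  512a + 64b + 8c + d = 1114
  729a + 81b + 9c + d = 1568
Solving the system yields a = 2, b = 1, c = 3, d = 2.
So q(s) = 2s^3 + s^2 + 3s + 2.
Then q(0) = 2.

2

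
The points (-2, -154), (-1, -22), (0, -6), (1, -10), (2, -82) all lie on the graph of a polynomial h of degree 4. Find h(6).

-7050

Using the Lagrange interpolation formula with nodes -2, -1, 0, 1, 2:
  L_0(n) = (n + 1)n(n - 1)(n - 2) / 24
  L_1(n) = (n + 2)n(n - 1)(n - 2) / -6
  L_2(n) = (n + 2)(n + 1)(n - 1)(n - 2) / 4
  L_3(n) = (n + 2)(n + 1)n(n - 2) / -6
  L_4(n) = (n + 2)(n + 1)n(n - 1) / 24
Then h(n) = -154·L_0(n) - 22·L_1(n) - 6·L_2(n) - 10·L_3(n) - 82·L_4(n).
Expanding and collecting terms gives h(n) = -6n^4 + 4n^3 - 4n^2 + 2n - 6.
Evaluating at n = 6: h(6) = -7050.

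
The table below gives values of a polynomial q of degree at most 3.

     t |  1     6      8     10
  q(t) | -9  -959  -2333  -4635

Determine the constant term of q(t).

Write q(t) = at^3 + bt^2 + ct + d. Substituting each data point gives a linear system:
  a + b + c + d = -9
  216a + 36b + 6c + d = -959
  512a + 64b + 8c + d = -2333
  1000a + 100b + 10c + d = -4635
Solving the system yields a = -5, b = 4, c = -3, d = -5.
So q(t) = -5t^3 + 4t^2 - 3t - 5.
The constant term is -5.

-5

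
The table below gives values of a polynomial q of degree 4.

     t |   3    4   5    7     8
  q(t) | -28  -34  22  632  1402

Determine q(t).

Write q(t) = at^4 + bt^3 + ct^2 + dt + e. Substituting each data point gives a linear system:
  81a + 27b + 9c + 3d + e = -28
  256a + 64b + 16c + 4d + e = -34
  625a + 125b + 25c + 5d + e = 22
  2401a + 343b + 49c + 7d + e = 632
  4096a + 512b + 64c + 8d + e = 1402
Solving the system yields a = 1, b = -6, c = 6, d = -1, e = 2.
So q(t) = t^4 - 6t^3 + 6t^2 - t + 2.
Check: q(4) = -34. ✓

q(t) = t^4 - 6t^3 + 6t^2 - t + 2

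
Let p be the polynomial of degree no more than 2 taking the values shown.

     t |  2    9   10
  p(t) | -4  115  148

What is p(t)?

Write p(t) = at^2 + bt + c. Substituting each data point gives a linear system:
  4a + 2b + c = -4
  81a + 9b + c = 115
  100a + 10b + c = 148
Solving the system yields a = 2, b = -5, c = -2.
So p(t) = 2t^2 - 5t - 2.
Check: p(10) = 148. ✓

p(t) = 2t^2 - 5t - 2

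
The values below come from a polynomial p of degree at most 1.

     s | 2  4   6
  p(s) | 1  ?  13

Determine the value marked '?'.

7

On equispaced nodes a degree-1 polynomial has vanishing second forward difference, so
  p(2) - 2·p(4) + p(6) = 0.
Substituting the known values and solving for p(4):
  -2·p(4) = -14
  p(4) = 7.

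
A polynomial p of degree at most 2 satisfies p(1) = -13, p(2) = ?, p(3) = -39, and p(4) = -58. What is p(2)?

-24

The 3 known points determine the degree-2 polynomial uniquely.
Write p(t) = at^2 + bt + c. Substituting each data point gives a linear system:
  a + b + c = -13
  9a + 3b + c = -39
  16a + 4b + c = -58
Solving the system yields a = -2, b = -5, c = -6.
So p(t) = -2t^2 - 5t - 6.
Then p(2) = -24.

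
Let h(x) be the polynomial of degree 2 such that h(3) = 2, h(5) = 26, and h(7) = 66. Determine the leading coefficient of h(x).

2

Write h(x) = ax^2 + bx + c. Substituting each data point gives a linear system:
  9a + 3b + c = 2
  25a + 5b + c = 26
  49a + 7b + c = 66
Solving the system yields a = 2, b = -4, c = -4.
So h(x) = 2x^2 - 4x - 4.
The leading coefficient is 2.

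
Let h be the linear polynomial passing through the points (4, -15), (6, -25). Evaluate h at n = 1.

0

Write h(n) = an + b. Substituting each data point gives a linear system:
  4a + b = -15
  6a + b = -25
Solving the system yields a = -5, b = 5.
So h(n) = -5n + 5.
Then h(1) = 0.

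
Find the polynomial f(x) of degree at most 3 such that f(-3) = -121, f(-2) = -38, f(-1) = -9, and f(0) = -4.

Using the Lagrange interpolation formula with nodes -3, -2, -1, 0:
  L_0(x) = (x + 2)(x + 1)x / -6
  L_1(x) = (x + 3)(x + 1)x / 2
  L_2(x) = (x + 3)(x + 2)x / -2
  L_3(x) = (x + 3)(x + 2)(x + 1) / 6
Then f(x) = -121·L_0(x) - 38·L_1(x) - 9·L_2(x) - 4·L_3(x).
Expanding and collecting terms gives f(x) = 5x³ + 3x² + 3x - 4.
Check: f(-2) = -38. ✓

f(x) = 5x^3 + 3x^2 + 3x - 4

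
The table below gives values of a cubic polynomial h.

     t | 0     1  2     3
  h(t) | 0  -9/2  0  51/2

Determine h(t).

Write h(t) = at^3 + bt^2 + ct + d. Substituting each data point gives a linear system:
  d = 0
  a + b + c + d = -9/2
  8a + 4b + 2c + d = 0
  27a + 9b + 3c + d = 51/2
Solving the system yields a = 2, b = -3/2, c = -5, d = 0.
So h(t) = 2t^3 - (3/2)t^2 - 5t.
Check: h(1) = -9/2. ✓

h(t) = 2t^3 - (3/2)t^2 - 5t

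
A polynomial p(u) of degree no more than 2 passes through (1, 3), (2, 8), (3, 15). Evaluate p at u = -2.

0

Forward differences of the values at u = 1, 2, 3:
  p  : 3  8  15
  Δ  : 5  7
  Δ^2: 2
The second differences are constant, confirming degree 2.
Interpolating (Newton forward form) and evaluating at u = -2 gives p(-2) = 0.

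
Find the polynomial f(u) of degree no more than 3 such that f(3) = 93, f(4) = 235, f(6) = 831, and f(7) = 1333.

f(u) = 4u^3 - 6u + 3

Write f(u) = au^3 + bu^2 + cu + d. Substituting each data point gives a linear system:
  27a + 9b + 3c + d = 93
  64a + 16b + 4c + d = 235
  216a + 36b + 6c + d = 831
  343a + 49b + 7c + d = 1333
Solving the system yields a = 4, b = 0, c = -6, d = 3.
So f(u) = 4u^3 - 6u + 3.
Check: f(6) = 831. ✓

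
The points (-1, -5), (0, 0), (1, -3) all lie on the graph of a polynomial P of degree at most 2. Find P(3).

Using the Lagrange interpolation formula with nodes -1, 0, 1:
  L_0(s) = s(s - 1) / 2
  L_1(s) = (s + 1)(s - 1) / -1
  L_2(s) = (s + 1)s / 2
Then P(s) = -5·L_0(s) + 0·L_1(s) - 3·L_2(s).
Expanding and collecting terms gives P(s) = -4s^2 + s.
Evaluating at s = 3: P(3) = -33.

-33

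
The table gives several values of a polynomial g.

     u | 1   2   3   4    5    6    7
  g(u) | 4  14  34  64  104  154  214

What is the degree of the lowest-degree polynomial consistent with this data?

2

Forward differences of the values at u = 1, 2, 3, 4, 5, 6, 7:
  g  : 4  14  34  64  104  154  214
  Δ  : 10  20  30  40  50  60
  Δ^2: 10  10  10  10  10
  Δ^3: 0  0  0  0
  Δ^4: 0  0  0
  Δ^5: 0  0
  Δ^6: 0
The second differences are constant (10) and nonzero, while all higher differences vanish, so the minimal degree is 2.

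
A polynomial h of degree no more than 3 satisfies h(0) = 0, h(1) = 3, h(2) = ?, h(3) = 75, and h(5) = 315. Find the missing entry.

24

The 4 known points determine the degree-3 polynomial uniquely.
Write h(t) = at^3 + bt^2 + ct + d. Substituting each data point gives a linear system:
  d = 0
  a + b + c + d = 3
  27a + 9b + 3c + d = 75
  125a + 25b + 5c + d = 315
Solving the system yields a = 2, b = 3, c = -2, d = 0.
So h(t) = 2t³ + 3t² - 2t.
Then h(2) = 24.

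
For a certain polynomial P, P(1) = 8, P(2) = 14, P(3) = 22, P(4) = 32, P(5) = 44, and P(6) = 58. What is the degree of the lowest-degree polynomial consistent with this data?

2

Forward differences of the values at t = 1, 2, 3, 4, 5, 6:
  P  : 8  14  22  32  44  58
  Δ  : 6  8  10  12  14
  Δ^2: 2  2  2  2
  Δ^3: 0  0  0
  Δ^4: 0  0
  Δ^5: 0
The second differences are constant (2) and nonzero, while all higher differences vanish, so the minimal degree is 2.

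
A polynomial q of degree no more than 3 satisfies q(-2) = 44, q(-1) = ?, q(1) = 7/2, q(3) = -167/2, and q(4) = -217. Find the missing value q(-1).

The 4 known points determine the degree-3 polynomial uniquely.
Write q(u) = au^3 + bu^2 + cu + d. Substituting each data point gives a linear system:
  -8a + 4b - 2c + d = 44
  a + b + c + d = 7/2
  27a + 9b + 3c + d = -167/2
  64a + 16b + 4c + d = -217
Solving the system yields a = -4, b = 2, c = 1/2, d = 5.
So q(u) = -4u³ + 2u² + (1/2)u + 5.
Then q(-1) = 21/2.

21/2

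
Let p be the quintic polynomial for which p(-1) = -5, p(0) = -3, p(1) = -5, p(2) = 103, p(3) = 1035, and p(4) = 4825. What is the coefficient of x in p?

-5

Write p(x) = ax^5 + bx^4 + cx^3 + dx^2 + ex + k. Substituting each data point gives a linear system:
  -a + b - c + d - e + k = -5
  k = -3
  a + b + c + d + e + k = -5
  32a + 16b + 8c + 4d + 2e + k = 103
  243a + 81b + 27c + 9d + 3e + k = 1035
  1024a + 256b + 64c + 16d + 4e + k = 4825
Solving the system yields a = 6, b = -5, c = -1, d = 3, e = -5, k = -3.
So p(x) = 6x⁵ - 5x⁴ - x³ + 3x² - 5x - 3.
The coefficient of x is -5.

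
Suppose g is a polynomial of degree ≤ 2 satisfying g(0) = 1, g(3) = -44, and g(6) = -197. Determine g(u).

Using the Lagrange interpolation formula with nodes 0, 3, 6:
  L_0(u) = (u - 3)(u - 6) / 18
  L_1(u) = u(u - 6) / -9
  L_2(u) = u(u - 3) / 18
Then g(u) = 1·L_0(u) - 44·L_1(u) - 197·L_2(u).
Expanding and collecting terms gives g(u) = -6u^2 + 3u + 1.
Check: g(3) = -44. ✓

g(u) = -6u^2 + 3u + 1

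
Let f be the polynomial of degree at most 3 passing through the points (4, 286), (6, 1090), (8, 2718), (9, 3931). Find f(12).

9598

Write f(x) = ax^3 + bx^2 + cx + d. Substituting each data point gives a linear system:
  64a + 16b + 4c + d = 286
  216a + 36b + 6c + d = 1090
  512a + 64b + 8c + d = 2718
  729a + 81b + 9c + d = 3931
Solving the system yields a = 6, b = -5, c = -4, d = -2.
So f(x) = 6x^3 - 5x^2 - 4x - 2.
Then f(12) = 9598.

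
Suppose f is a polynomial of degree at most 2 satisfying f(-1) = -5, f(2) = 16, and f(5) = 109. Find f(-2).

Write f(t) = at^2 + bt + c. Substituting each data point gives a linear system:
  a - b + c = -5
  4a + 2b + c = 16
  25a + 5b + c = 109
Solving the system yields a = 4, b = 3, c = -6.
So f(t) = 4t^2 + 3t - 6.
Then f(-2) = 4.

4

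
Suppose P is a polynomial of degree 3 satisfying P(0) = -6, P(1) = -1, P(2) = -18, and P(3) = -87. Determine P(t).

P(t) = -5t^3 + 4t^2 + 6t - 6

Using the Lagrange interpolation formula with nodes 0, 1, 2, 3:
  L_0(t) = (t - 1)(t - 2)(t - 3) / -6
  L_1(t) = t(t - 2)(t - 3) / 2
  L_2(t) = t(t - 1)(t - 3) / -2
  L_3(t) = t(t - 1)(t - 2) / 6
Then P(t) = -6·L_0(t) - 1·L_1(t) - 18·L_2(t) - 87·L_3(t).
Expanding and collecting terms gives P(t) = -5t^3 + 4t^2 + 6t - 6.
Check: P(0) = -6. ✓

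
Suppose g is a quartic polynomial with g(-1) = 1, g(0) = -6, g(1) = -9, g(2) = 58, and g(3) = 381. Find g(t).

g(t) = 5t^4 + t^3 - 3t^2 - 6t - 6

Write g(t) = at^4 + bt^3 + ct^2 + dt + e. Substituting each data point gives a linear system:
  a - b + c - d + e = 1
  e = -6
  a + b + c + d + e = -9
  16a + 8b + 4c + 2d + e = 58
  81a + 27b + 9c + 3d + e = 381
Solving the system yields a = 5, b = 1, c = -3, d = -6, e = -6.
So g(t) = 5t^4 + t^3 - 3t^2 - 6t - 6.
Check: g(2) = 58. ✓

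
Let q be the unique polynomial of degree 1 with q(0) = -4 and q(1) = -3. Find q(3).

Using the Lagrange interpolation formula with nodes 0, 1:
  L_0(n) = (n - 1) / -1
  L_1(n) = n / 1
Then q(n) = -4·L_0(n) - 3·L_1(n).
Expanding and collecting terms gives q(n) = n - 4.
Evaluating at n = 3: q(3) = -1.

-1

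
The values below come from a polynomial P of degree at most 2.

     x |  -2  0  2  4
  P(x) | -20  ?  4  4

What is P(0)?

The 3 known points determine the degree-2 polynomial uniquely.
Write P(x) = ax^2 + bx + c. Substituting each data point gives a linear system:
  4a - 2b + c = -20
  4a + 2b + c = 4
  16a + 4b + c = 4
Solving the system yields a = -1, b = 6, c = -4.
So P(x) = -x² + 6x - 4.
Then P(0) = -4.

-4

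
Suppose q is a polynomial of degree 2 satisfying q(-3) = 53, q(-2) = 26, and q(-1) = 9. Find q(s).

q(s) = 5s^2 - 2s + 2

Write q(s) = as^2 + bs + c. Substituting each data point gives a linear system:
  9a - 3b + c = 53
  4a - 2b + c = 26
  a - b + c = 9
Solving the system yields a = 5, b = -2, c = 2.
So q(s) = 5s² - 2s + 2.
Check: q(-3) = 53. ✓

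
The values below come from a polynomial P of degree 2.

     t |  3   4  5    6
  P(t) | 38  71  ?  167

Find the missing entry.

114

The 3 known points determine the degree-2 polynomial uniquely.
Write P(t) = at^2 + bt + c. Substituting each data point gives a linear system:
  9a + 3b + c = 38
  16a + 4b + c = 71
  36a + 6b + c = 167
Solving the system yields a = 5, b = -2, c = -1.
So P(t) = 5t² - 2t - 1.
Then P(5) = 114.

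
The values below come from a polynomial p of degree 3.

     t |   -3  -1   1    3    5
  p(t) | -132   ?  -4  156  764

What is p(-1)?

-4

The 4 known points determine the degree-3 polynomial uniquely.
Write p(t) = at^3 + bt^2 + ct + d. Substituting each data point gives a linear system:
  -27a + 9b - 3c + d = -132
  a + b + c + d = -4
  27a + 9b + 3c + d = 156
  125a + 25b + 5c + d = 764
Solving the system yields a = 6, b = 2, c = -6, d = -6.
So p(t) = 6t^3 + 2t^2 - 6t - 6.
Then p(-1) = -4.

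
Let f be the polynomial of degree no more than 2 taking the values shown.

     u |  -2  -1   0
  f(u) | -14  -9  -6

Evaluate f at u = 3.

Forward differences of the values at u = -2, -1, 0:
  f  : -14  -9  -6
  Δ  : 5  3
  Δ^2: -2
The second differences are constant, confirming degree 2.
Interpolating (Newton forward form) and evaluating at u = 3 gives f(3) = -9.

-9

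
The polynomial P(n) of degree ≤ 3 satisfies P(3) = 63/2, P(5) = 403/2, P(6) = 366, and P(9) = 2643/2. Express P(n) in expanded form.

Using the Lagrange interpolation formula with nodes 3, 5, 6, 9:
  L_0(n) = (n - 5)(n - 6)(n - 9) / -36
  L_1(n) = (n - 3)(n - 6)(n - 9) / 8
  L_2(n) = (n - 3)(n - 5)(n - 9) / -9
  L_3(n) = (n - 3)(n - 5)(n - 6) / 72
Then P(n) = 63/2·L_0(n) + 403/2·L_1(n) + 366·L_2(n) + 2643/2·L_3(n).
Expanding and collecting terms gives P(n) = 2n^3 - (3/2)n^2 - n - 6.
Check: P(9) = 2643/2. ✓

P(n) = 2n^3 - (3/2)n^2 - n - 6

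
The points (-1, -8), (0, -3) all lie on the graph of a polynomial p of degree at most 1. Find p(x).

Write p(x) = ax + b. Substituting each data point gives a linear system:
  -a + b = -8
  b = -3
Solving the system yields a = 5, b = -3.
So p(x) = 5x - 3.
Check: p(-1) = -8. ✓

p(x) = 5x - 3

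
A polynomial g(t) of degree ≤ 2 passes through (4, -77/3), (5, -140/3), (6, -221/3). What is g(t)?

g(t) = -3t^2 + 6t - 5/3

Using the Lagrange interpolation formula with nodes 4, 5, 6:
  L_0(t) = (t - 5)(t - 6) / 2
  L_1(t) = (t - 4)(t - 6) / -1
  L_2(t) = (t - 4)(t - 5) / 2
Then g(t) = -77/3·L_0(t) - 140/3·L_1(t) - 221/3·L_2(t).
Expanding and collecting terms gives g(t) = -3t^2 + 6t - 5/3.
Check: g(5) = -140/3. ✓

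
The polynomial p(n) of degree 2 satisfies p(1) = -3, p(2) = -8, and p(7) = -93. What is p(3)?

Using the Lagrange interpolation formula with nodes 1, 2, 7:
  L_0(n) = (n - 2)(n - 7) / 6
  L_1(n) = (n - 1)(n - 7) / -5
  L_2(n) = (n - 1)(n - 2) / 30
Then p(n) = -3·L_0(n) - 8·L_1(n) - 93·L_2(n).
Expanding and collecting terms gives p(n) = -2n^2 + n - 2.
Evaluating at n = 3: p(3) = -17.

-17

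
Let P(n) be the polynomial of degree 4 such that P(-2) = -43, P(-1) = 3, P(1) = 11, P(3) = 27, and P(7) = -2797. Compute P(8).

-5253

Write P(n) = an^4 + bn^3 + cn^2 + dn + e. Substituting each data point gives a linear system:
  16a - 8b + 4c - 2d + e = -43
  a - b + c - d + e = 3
  a + b + c + d + e = 11
  81a + 27b + 9c + 3d + e = 27
  2401a + 343b + 49c + 7d + e = -2797
Solving the system yields a = -2, b = 5, c = 6, d = -1, e = 3.
So P(n) = -2n^4 + 5n^3 + 6n^2 - n + 3.
Then P(8) = -5253.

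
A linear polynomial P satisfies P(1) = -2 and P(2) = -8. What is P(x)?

Using the Lagrange interpolation formula with nodes 1, 2:
  L_0(x) = (x - 2) / -1
  L_1(x) = (x - 1) / 1
Then P(x) = -2·L_0(x) - 8·L_1(x).
Expanding and collecting terms gives P(x) = -6x + 4.
Check: P(1) = -2. ✓

P(x) = -6x + 4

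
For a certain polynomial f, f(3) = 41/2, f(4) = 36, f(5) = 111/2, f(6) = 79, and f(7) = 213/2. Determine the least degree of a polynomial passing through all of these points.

Forward differences of the values at s = 3, 4, 5, 6, 7:
  f  : 41/2  36  111/2  79  213/2
  Δ  : 31/2  39/2  47/2  55/2
  Δ^2: 4  4  4
  Δ^3: 0  0
  Δ^4: 0
The second differences are constant (4) and nonzero, while all higher differences vanish, so the minimal degree is 2.

2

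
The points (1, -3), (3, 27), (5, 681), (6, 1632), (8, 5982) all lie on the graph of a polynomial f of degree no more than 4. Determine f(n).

f(n) = 2n^4 - 4n^3 - 2n^2 - 5n + 6

Write f(n) = an^4 + bn^3 + cn^2 + dn + e. Substituting each data point gives a linear system:
  a + b + c + d + e = -3
  81a + 27b + 9c + 3d + e = 27
  625a + 125b + 25c + 5d + e = 681
  1296a + 216b + 36c + 6d + e = 1632
  4096a + 512b + 64c + 8d + e = 5982
Solving the system yields a = 2, b = -4, c = -2, d = -5, e = 6.
So f(n) = 2n^4 - 4n^3 - 2n^2 - 5n + 6.
Check: f(5) = 681. ✓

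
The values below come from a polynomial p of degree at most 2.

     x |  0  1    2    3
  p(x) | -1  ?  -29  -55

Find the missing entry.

The 3 known points determine the degree-2 polynomial uniquely.
Write p(x) = ax^2 + bx + c. Substituting each data point gives a linear system:
  c = -1
  4a + 2b + c = -29
  9a + 3b + c = -55
Solving the system yields a = -4, b = -6, c = -1.
So p(x) = -4x^2 - 6x - 1.
Then p(1) = -11.

-11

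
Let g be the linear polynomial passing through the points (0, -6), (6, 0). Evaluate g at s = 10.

4

Write g(s) = as + b. Substituting each data point gives a linear system:
  b = -6
  6a + b = 0
Solving the system yields a = 1, b = -6.
So g(s) = s - 6.
Then g(10) = 4.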